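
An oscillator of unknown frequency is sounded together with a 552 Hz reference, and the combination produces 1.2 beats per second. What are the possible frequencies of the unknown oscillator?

|f − 552| = 1.2, so f = 552 ± 1.2.

550.8 Hz or 553.2 Hz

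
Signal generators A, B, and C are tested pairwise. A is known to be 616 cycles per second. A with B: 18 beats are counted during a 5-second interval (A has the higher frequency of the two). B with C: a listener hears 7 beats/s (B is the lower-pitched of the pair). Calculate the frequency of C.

619.4 Hz

A–B: Beat frequency = 18/5 = 3.6 Hz.
B is below A, so f_B = 616 − 3.6 = 612.4 Hz.
C is above B, so f_C = 612.4 + 7 = 619.4 Hz.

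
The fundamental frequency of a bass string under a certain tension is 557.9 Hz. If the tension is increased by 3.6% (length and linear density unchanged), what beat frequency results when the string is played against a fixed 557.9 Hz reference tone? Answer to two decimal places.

9.95 Hz

For a string, f ∝ √T, so the new frequency is 557.9·√1.036 = 567.8534 Hz.
f_beat = |567.8534 − 557.9| = 9.95 Hz.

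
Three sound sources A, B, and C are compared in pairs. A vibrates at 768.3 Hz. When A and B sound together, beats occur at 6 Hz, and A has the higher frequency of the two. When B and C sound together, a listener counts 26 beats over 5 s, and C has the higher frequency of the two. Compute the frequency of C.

767.5 Hz

B is below A, so f_B = 768.3 − 6 = 762.3 Hz.
B–C: Beat frequency = 26/5 = 5.2 Hz.
C is above B, so f_C = 762.3 + 5.2 = 767.5 Hz.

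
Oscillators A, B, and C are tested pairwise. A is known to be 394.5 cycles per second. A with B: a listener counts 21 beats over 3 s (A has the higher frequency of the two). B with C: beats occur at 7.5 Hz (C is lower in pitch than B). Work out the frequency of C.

A–B: Beat frequency = 21/3 = 7 Hz.
B is below A, so f_B = 394.5 − 7 = 387.5 Hz.
C is below B, so f_C = 387.5 − 7.5 = 380 Hz.

380 Hz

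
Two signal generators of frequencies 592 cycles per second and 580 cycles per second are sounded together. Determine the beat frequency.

12 Hz

f_beat = |f₁ − f₂|.
|592 − 580| = 12 Hz.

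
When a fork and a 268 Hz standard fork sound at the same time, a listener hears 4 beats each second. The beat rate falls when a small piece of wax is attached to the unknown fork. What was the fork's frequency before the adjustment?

272 Hz

|f − 268| = 4, so the fork was at either 264 Hz or 272 Hz.
Loading a fork with wax lowers its frequency; the adjustment lowers the fork's frequency.
The beat rate fell, so the adjustment moved the fork toward 268 Hz — it must have started above the reference.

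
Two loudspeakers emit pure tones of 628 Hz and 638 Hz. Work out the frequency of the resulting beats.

10 Hz

Beats arise from superposition of two nearby frequencies; the beat rate is |f₁ − f₂|.
|628 − 638| = 10 Hz.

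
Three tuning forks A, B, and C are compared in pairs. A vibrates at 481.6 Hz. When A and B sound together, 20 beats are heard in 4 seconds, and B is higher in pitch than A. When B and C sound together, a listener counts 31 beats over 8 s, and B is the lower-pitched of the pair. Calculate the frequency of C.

490.475 Hz

A–B: Beat frequency = 20/4 = 5 Hz.
B is above A, so f_B = 481.6 + 5 = 486.6 Hz.
B–C: Beat frequency = 31/8 = 3.875 Hz.
C is above B, so f_C = 486.6 + 3.875 = 490.475 Hz.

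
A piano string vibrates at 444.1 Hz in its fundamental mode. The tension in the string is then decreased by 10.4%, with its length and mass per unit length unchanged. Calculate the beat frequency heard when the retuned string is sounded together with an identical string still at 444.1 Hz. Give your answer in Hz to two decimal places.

23.73 Hz

For a string, f ∝ √T, so the new frequency is 444.1·√0.896 = 420.3730 Hz.
f_beat = |420.3730 − 444.1| = 23.73 Hz.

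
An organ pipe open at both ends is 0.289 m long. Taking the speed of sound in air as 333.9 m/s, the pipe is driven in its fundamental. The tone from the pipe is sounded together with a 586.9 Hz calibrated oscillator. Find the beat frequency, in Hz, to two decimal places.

9.22 Hz

Open pipe: f_n = n·v/(2L) = 1·333.9/(2·0.289) = 577.6817 Hz.
f_beat = |577.6817 − 586.9| = 9.22 Hz.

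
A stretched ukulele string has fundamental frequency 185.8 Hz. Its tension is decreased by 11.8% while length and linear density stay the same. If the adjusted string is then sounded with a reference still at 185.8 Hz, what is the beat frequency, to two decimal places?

11.31 Hz

For a string, f ∝ √T, so the new frequency is 185.8·√0.882 = 174.4938 Hz.
f_beat = |174.4938 − 185.8| = 11.31 Hz.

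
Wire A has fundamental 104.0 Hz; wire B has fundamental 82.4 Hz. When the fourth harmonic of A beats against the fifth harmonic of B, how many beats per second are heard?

4.0 Hz

Fourth harmonic of the first: 4·104.0 = 416.0 Hz.
Fifth harmonic of the second: 5·82.4 = 412.0 Hz.
f_beat = |416.0 − 412.0| = 4.0 Hz.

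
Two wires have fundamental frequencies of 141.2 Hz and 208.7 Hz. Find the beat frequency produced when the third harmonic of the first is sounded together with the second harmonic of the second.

Third harmonic of the first: 3·141.2 = 423.6 Hz.
Second harmonic of the second: 2·208.7 = 417.4 Hz.
f_beat = |423.6 − 417.4| = 6.2 Hz.

6.2 Hz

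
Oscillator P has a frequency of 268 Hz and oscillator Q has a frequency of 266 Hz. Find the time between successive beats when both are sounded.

f_beat = |268 − 266| = 2 Hz.
Beat period T = 1 / f_beat = 1 / 2 s.

0.500 s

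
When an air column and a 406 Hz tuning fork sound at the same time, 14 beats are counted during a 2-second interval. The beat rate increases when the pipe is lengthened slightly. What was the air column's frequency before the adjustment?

399 Hz

Beat frequency = 14/2 = 7 Hz.
|f − 406| = 7, so the air column was at either 399 Hz or 413 Hz.
A longer pipe has a lower fundamental; the adjustment lowers the air column's frequency.
The beat rate rose, so the adjustment moved the air column further from 406 Hz — it was already below the reference.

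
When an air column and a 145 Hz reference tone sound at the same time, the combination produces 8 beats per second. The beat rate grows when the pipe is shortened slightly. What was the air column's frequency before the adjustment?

153 Hz

|f − 145| = 8, so the air column was at either 137 Hz or 153 Hz.
A shorter pipe has a higher fundamental; the adjustment raises the air column's frequency.
The beat rate rose, so the adjustment moved the air column further from 145 Hz — it was already above the reference.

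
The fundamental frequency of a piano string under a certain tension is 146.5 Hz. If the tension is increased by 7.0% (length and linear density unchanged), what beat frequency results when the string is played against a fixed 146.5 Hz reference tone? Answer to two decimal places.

5.04 Hz

For a string, f ∝ √T, so the new frequency is 146.5·√1.070 = 151.5408 Hz.
f_beat = |151.5408 − 146.5| = 5.04 Hz.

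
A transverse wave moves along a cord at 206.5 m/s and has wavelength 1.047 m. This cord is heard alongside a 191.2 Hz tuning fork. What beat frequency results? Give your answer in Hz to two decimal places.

Source frequency f = v/λ = 206.5/1.047 = 197.2302 Hz.
f_beat = |197.2302 − 191.2| = 6.03 Hz.

6.03 Hz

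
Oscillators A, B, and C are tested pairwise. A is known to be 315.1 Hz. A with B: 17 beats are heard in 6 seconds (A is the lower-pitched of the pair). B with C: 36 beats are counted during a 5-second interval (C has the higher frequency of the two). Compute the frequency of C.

A–B: Beat frequency = 17/6 = 2.8333 Hz.
B is above A, so f_B = 315.1 + 2.8333 = 317.9333 Hz.
B–C: Beat frequency = 36/5 = 7.2 Hz.
C is above B, so f_C = 317.9333 + 7.2 = 325.1333 Hz.

325.1333 Hz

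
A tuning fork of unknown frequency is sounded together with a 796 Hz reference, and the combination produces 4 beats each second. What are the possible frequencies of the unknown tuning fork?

792 Hz or 800 Hz

|f − 796| = 4, so f = 796 ± 4.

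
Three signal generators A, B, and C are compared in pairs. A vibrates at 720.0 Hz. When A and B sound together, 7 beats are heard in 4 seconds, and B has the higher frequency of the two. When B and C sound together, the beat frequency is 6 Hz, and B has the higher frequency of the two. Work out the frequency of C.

A–B: Beat frequency = 7/4 = 1.75 Hz.
B is above A, so f_B = 720.0 + 1.75 = 721.75 Hz.
C is below B, so f_C = 721.75 − 6 = 715.75 Hz.

715.75 Hz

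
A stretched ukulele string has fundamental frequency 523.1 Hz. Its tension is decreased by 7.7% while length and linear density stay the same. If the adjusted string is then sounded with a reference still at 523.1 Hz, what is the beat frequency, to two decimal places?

20.54 Hz

For a string, f ∝ √T, so the new frequency is 523.1·√0.923 = 502.5573 Hz.
f_beat = |502.5573 − 523.1| = 20.54 Hz.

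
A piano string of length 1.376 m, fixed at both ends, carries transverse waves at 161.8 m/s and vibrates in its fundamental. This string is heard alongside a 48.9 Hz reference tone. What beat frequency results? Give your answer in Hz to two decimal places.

9.89 Hz

For a string fixed at both ends, f_n = n·v/(2L) = 1·161.8/(2·1.376) = 58.7936 Hz.
f_beat = |58.7936 − 48.9| = 9.89 Hz.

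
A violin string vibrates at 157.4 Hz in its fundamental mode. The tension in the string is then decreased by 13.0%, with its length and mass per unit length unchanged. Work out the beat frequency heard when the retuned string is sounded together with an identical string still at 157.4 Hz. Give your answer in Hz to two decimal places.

For a string, f ∝ √T, so the new frequency is 157.4·√0.870 = 146.8129 Hz.
f_beat = |146.8129 − 157.4| = 10.59 Hz.

10.59 Hz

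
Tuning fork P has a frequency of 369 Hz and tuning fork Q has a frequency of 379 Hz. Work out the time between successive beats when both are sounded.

0.100 s

f_beat = |369 − 379| = 10 Hz.
Beat period T = 1 / f_beat = 1 / 10 s.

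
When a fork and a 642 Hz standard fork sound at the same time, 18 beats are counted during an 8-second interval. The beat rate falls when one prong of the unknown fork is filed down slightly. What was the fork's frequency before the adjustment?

639.75 Hz

Beat frequency = 18/8 = 2.25 Hz.
|f − 642| = 2.25, so the fork was at either 639.75 Hz or 644.25 Hz.
Filing a prong removes mass and raises the fork's frequency; the adjustment raises the fork's frequency.
The beat rate fell, so the adjustment moved the fork toward 642 Hz — it must have started below the reference.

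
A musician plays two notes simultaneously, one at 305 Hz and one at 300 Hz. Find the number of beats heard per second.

5 Hz

The beat frequency equals the magnitude of the frequency difference.
|305 − 300| = 5 Hz.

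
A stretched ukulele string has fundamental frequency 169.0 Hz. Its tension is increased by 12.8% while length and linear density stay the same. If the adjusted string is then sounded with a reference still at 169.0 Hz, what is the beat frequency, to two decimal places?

For a string, f ∝ √T, so the new frequency is 169.0·√1.128 = 179.4904 Hz.
f_beat = |179.4904 − 169.0| = 10.49 Hz.

10.49 Hz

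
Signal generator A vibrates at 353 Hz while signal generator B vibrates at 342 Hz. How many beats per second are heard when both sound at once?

f_beat = |f₁ − f₂|.
|353 − 342| = 11 Hz.

11 Hz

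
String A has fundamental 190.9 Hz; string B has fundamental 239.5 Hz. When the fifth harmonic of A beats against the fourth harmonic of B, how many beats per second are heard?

3.5 Hz

Fifth harmonic of the first: 5·190.9 = 954.5 Hz.
Fourth harmonic of the second: 4·239.5 = 958.0 Hz.
f_beat = |954.5 − 958.0| = 3.5 Hz.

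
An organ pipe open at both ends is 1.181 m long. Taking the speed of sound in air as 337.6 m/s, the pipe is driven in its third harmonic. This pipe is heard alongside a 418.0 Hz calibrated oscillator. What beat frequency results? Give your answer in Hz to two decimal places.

10.79 Hz

Open pipe: f_n = n·v/(2L) = 3·337.6/(2·1.181) = 428.7892 Hz.
f_beat = |428.7892 − 418.0| = 10.79 Hz.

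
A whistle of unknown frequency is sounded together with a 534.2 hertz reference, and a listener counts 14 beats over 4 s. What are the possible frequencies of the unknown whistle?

Beat frequency = 14/4 = 3.5 Hz.
|f − 534.2| = 3.5, so f = 534.2 ± 3.5.

530.7 Hz or 537.7 Hz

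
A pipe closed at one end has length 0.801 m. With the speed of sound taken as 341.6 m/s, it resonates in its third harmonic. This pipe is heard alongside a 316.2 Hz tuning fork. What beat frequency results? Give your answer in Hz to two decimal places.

Closed pipe (odd harmonics): f_n = n·v/(4L) = 3·341.6/(4·0.801) = 319.8502 Hz.
f_beat = |319.8502 − 316.2| = 3.65 Hz.

3.65 Hz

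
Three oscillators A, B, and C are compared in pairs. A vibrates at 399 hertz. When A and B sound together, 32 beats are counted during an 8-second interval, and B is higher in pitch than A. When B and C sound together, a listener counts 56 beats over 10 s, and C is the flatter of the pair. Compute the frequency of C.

A–B: Beat frequency = 32/8 = 4 Hz.
B is above A, so f_B = 399 + 4 = 403 Hz.
B–C: Beat frequency = 56/10 = 5.6 Hz.
C is below B, so f_C = 403 − 5.6 = 397.4 Hz.

397.4 Hz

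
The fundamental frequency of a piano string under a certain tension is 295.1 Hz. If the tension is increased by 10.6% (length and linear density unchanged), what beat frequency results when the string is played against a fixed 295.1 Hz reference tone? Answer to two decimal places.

For a string, f ∝ √T, so the new frequency is 295.1·√1.106 = 310.3464 Hz.
f_beat = |310.3464 − 295.1| = 15.25 Hz.

15.25 Hz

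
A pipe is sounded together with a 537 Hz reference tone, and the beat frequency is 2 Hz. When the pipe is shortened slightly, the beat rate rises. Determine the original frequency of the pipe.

|f − 537| = 2, so the pipe was at either 535 Hz or 539 Hz.
A shorter pipe has a higher fundamental; the adjustment raises the pipe's frequency.
The beat rate rose, so the adjustment moved the pipe further from 537 Hz — it was already above the reference.

539 Hz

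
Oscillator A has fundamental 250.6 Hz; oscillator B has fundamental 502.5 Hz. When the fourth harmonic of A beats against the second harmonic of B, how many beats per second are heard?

2.6 Hz

Fourth harmonic of the first: 4·250.6 = 1002.4 Hz.
Second harmonic of the second: 2·502.5 = 1005.0 Hz.
f_beat = |1002.4 − 1005.0| = 2.6 Hz.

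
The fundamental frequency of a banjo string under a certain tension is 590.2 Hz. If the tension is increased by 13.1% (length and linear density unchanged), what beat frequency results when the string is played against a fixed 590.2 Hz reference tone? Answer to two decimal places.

37.47 Hz

For a string, f ∝ √T, so the new frequency is 590.2·√1.131 = 627.6688 Hz.
f_beat = |627.6688 − 590.2| = 37.47 Hz.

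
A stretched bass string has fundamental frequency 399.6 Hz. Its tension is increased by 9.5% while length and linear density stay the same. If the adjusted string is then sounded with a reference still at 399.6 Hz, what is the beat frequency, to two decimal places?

For a string, f ∝ √T, so the new frequency is 399.6·√1.095 = 418.1504 Hz.
f_beat = |418.1504 − 399.6| = 18.55 Hz.

18.55 Hz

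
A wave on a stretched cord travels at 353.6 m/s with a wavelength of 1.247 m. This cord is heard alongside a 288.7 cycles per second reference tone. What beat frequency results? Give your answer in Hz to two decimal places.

Source frequency f = v/λ = 353.6/1.247 = 283.5605 Hz.
f_beat = |283.5605 − 288.7| = 5.14 Hz.

5.14 Hz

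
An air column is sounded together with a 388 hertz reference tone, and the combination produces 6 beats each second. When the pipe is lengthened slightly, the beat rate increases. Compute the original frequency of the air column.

382 Hz

|f − 388| = 6, so the air column was at either 382 Hz or 394 Hz.
A longer pipe has a lower fundamental; the adjustment lowers the air column's frequency.
The beat rate rose, so the adjustment moved the air column further from 388 Hz — it was already below the reference.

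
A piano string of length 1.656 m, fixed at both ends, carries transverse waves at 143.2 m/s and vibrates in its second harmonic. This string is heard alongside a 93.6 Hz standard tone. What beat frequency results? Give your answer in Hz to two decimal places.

For a string fixed at both ends, f_n = n·v/(2L) = 2·143.2/(2·1.656) = 86.4734 Hz.
f_beat = |86.4734 − 93.6| = 7.13 Hz.

7.13 Hz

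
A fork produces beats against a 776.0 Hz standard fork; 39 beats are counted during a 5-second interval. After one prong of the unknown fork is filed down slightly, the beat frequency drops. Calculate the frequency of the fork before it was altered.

768.2 Hz

Beat frequency = 39/5 = 7.8 Hz.
|f − 776.0| = 7.8, so the fork was at either 768.2 Hz or 783.8 Hz.
Filing a prong removes mass and raises the fork's frequency; the adjustment raises the fork's frequency.
The beat rate fell, so the adjustment moved the fork toward 776.0 Hz — it must have started below the reference.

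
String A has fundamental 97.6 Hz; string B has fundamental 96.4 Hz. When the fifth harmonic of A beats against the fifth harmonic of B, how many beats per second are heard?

6.0 Hz

Fifth harmonic of the first: 5·97.6 = 488.0 Hz.
Fifth harmonic of the second: 5·96.4 = 482.0 Hz.
f_beat = |488.0 − 482.0| = 6.0 Hz.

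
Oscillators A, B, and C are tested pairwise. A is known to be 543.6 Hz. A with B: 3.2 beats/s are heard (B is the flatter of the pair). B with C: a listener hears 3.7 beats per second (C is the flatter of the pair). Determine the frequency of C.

B is below A, so f_B = 543.6 − 3.2 = 540.4 Hz.
C is below B, so f_C = 540.4 − 3.7 = 536.7 Hz.

536.7 Hz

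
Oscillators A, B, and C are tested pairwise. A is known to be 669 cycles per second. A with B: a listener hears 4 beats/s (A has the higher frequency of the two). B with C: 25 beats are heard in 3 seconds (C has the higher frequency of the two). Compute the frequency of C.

673.3333 Hz

B is below A, so f_B = 669 − 4 = 665 Hz.
B–C: Beat frequency = 25/3 = 8.3333 Hz.
C is above B, so f_C = 665 + 8.3333 = 673.3333 Hz.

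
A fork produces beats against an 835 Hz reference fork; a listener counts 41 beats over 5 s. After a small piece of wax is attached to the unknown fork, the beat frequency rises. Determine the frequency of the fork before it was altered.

Beat frequency = 41/5 = 8.2 Hz.
|f − 835| = 8.2, so the fork was at either 826.8 Hz or 843.2 Hz.
Loading a fork with wax lowers its frequency; the adjustment lowers the fork's frequency.
The beat rate rose, so the adjustment moved the fork further from 835 Hz — it was already below the reference.

826.8 Hz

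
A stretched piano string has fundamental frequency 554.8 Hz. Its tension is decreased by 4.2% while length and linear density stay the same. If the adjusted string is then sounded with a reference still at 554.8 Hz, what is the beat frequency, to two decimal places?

For a string, f ∝ √T, so the new frequency is 554.8·√0.958 = 543.0242 Hz.
f_beat = |543.0242 − 554.8| = 11.78 Hz.

11.78 Hz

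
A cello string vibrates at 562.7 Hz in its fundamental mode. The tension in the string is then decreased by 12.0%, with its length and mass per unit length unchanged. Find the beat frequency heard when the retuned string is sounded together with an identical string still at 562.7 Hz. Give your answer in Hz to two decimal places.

34.84 Hz

For a string, f ∝ √T, so the new frequency is 562.7·√0.880 = 527.8594 Hz.
f_beat = |527.8594 − 562.7| = 34.84 Hz.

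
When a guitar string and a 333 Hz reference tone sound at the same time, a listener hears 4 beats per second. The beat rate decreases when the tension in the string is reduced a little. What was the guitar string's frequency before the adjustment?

|f − 333| = 4, so the guitar string was at either 329 Hz or 337 Hz.
Lower tension means lower frequency; the adjustment lowers the guitar string's frequency.
The beat rate fell, so the adjustment moved the guitar string toward 333 Hz — it must have started above the reference.

337 Hz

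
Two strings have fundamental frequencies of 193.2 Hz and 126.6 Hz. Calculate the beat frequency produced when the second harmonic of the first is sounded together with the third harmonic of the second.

Second harmonic of the first: 2·193.2 = 386.4 Hz.
Third harmonic of the second: 3·126.6 = 379.8 Hz.
f_beat = |386.4 − 379.8| = 6.6 Hz.

6.6 Hz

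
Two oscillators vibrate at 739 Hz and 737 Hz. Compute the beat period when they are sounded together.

0.500 s

f_beat = |739 − 737| = 2 Hz.
Beat period T = 1 / f_beat = 1 / 2 s.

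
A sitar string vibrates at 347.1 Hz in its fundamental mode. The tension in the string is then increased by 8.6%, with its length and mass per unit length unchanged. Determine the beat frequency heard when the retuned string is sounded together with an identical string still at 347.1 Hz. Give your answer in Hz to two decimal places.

For a string, f ∝ √T, so the new frequency is 347.1·√1.086 = 361.7175 Hz.
f_beat = |361.7175 − 347.1| = 14.62 Hz.

14.62 Hz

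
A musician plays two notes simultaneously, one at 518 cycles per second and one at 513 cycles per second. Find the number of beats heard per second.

The beat frequency equals the magnitude of the frequency difference.
|518 − 513| = 5 Hz.

5 Hz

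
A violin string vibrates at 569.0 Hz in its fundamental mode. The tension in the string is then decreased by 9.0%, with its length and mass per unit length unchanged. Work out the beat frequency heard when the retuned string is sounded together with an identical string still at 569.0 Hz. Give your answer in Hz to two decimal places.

26.21 Hz

For a string, f ∝ √T, so the new frequency is 569.0·√0.910 = 542.7914 Hz.
f_beat = |542.7914 − 569.0| = 26.21 Hz.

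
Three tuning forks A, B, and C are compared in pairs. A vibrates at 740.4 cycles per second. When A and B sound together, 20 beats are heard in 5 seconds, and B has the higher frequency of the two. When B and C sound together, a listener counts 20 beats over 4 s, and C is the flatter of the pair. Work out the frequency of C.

A–B: Beat frequency = 20/5 = 4 Hz.
B is above A, so f_B = 740.4 + 4 = 744.4 Hz.
B–C: Beat frequency = 20/4 = 5 Hz.
C is below B, so f_C = 744.4 − 5 = 739.4 Hz.

739.4 Hz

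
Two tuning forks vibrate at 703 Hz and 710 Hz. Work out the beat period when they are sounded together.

f_beat = |703 − 710| = 7 Hz.
Beat period T = 1 / f_beat = 1 / 7 s.

0.143 s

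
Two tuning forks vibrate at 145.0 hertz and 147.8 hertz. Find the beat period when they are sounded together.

f_beat = |145.0 − 147.8| = 2.8 Hz.
Beat period T = 1 / f_beat = 1 / 2.8 s.

0.357 s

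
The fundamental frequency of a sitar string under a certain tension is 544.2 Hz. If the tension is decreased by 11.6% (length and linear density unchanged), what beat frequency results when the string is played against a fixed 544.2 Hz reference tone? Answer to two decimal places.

32.54 Hz

For a string, f ∝ √T, so the new frequency is 544.2·√0.884 = 511.6638 Hz.
f_beat = |511.6638 − 544.2| = 32.54 Hz.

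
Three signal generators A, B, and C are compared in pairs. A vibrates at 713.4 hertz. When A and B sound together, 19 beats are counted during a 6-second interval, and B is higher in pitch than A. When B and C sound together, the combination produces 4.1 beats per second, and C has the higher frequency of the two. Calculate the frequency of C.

A–B: Beat frequency = 19/6 = 3.1667 Hz.
B is above A, so f_B = 713.4 + 3.1667 = 716.5667 Hz.
C is above B, so f_C = 716.5667 + 4.1 = 720.6667 Hz.

720.6667 Hz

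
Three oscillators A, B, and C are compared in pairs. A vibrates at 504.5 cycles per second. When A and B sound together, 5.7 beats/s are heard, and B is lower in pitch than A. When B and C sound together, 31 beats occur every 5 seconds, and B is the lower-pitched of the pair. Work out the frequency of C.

B is below A, so f_B = 504.5 − 5.7 = 498.8 Hz.
B–C: Beat frequency = 31/5 = 6.2 Hz.
C is above B, so f_C = 498.8 + 6.2 = 505 Hz.

505 Hz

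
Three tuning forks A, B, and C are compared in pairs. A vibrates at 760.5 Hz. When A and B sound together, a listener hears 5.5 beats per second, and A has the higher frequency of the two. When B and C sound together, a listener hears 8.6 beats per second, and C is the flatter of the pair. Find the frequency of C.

746.4 Hz

B is below A, so f_B = 760.5 − 5.5 = 755 Hz.
C is below B, so f_C = 755 − 8.6 = 746.4 Hz.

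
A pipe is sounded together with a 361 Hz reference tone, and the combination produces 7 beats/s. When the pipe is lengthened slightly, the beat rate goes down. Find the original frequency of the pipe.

|f − 361| = 7, so the pipe was at either 354 Hz or 368 Hz.
A longer pipe has a lower fundamental; the adjustment lowers the pipe's frequency.
The beat rate fell, so the adjustment moved the pipe toward 361 Hz — it must have started above the reference.

368 Hz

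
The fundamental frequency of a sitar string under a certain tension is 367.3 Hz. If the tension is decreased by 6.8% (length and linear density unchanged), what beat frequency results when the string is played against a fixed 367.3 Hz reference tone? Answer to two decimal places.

For a string, f ∝ √T, so the new frequency is 367.3·√0.932 = 354.5920 Hz.
f_beat = |354.5920 − 367.3| = 12.71 Hz.

12.71 Hz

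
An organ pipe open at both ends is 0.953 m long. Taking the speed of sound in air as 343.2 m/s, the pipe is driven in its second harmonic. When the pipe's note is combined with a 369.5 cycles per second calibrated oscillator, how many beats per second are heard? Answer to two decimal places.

Open pipe: f_n = n·v/(2L) = 2·343.2/(2·0.953) = 360.1259 Hz.
f_beat = |360.1259 − 369.5| = 9.37 Hz.

9.37 Hz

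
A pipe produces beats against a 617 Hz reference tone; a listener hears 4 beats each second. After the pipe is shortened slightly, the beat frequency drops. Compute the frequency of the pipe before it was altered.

613 Hz

|f − 617| = 4, so the pipe was at either 613 Hz or 621 Hz.
A shorter pipe has a higher fundamental; the adjustment raises the pipe's frequency.
The beat rate fell, so the adjustment moved the pipe toward 617 Hz — it must have started below the reference.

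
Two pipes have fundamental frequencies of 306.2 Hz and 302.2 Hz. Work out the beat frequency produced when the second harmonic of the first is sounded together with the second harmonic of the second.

8.0 Hz

Second harmonic of the first: 2·306.2 = 612.4 Hz.
Second harmonic of the second: 2·302.2 = 604.4 Hz.
f_beat = |612.4 − 604.4| = 8.0 Hz.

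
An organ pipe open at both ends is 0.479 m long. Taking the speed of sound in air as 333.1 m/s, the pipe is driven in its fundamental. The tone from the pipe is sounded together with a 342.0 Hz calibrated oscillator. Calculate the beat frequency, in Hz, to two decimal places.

Open pipe: f_n = n·v/(2L) = 1·333.1/(2·0.479) = 347.7035 Hz.
f_beat = |347.7035 − 342.0| = 5.70 Hz.

5.70 Hz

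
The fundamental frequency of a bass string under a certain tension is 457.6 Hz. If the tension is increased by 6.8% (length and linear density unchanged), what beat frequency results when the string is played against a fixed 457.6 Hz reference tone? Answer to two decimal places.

For a string, f ∝ √T, so the new frequency is 457.6·√1.068 = 472.9025 Hz.
f_beat = |472.9025 − 457.6| = 15.30 Hz.

15.30 Hz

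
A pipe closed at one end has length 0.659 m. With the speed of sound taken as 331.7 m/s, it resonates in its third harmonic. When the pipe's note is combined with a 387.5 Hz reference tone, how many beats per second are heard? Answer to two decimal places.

Closed pipe (odd harmonics): f_n = n·v/(4L) = 3·331.7/(4·0.659) = 377.5038 Hz.
f_beat = |377.5038 − 387.5| = 10.00 Hz.

10.00 Hz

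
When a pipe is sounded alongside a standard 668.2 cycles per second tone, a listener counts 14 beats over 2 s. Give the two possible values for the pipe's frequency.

661.2 Hz or 675.2 Hz

Beat frequency = 14/2 = 7 Hz.
|f − 668.2| = 7, so f = 668.2 ± 7.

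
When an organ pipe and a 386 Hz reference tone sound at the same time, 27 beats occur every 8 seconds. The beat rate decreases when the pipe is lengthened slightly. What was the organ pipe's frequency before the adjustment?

389.375 Hz

Beat frequency = 27/8 = 3.375 Hz.
|f − 386| = 3.375, so the organ pipe was at either 382.625 Hz or 389.375 Hz.
A longer pipe has a lower fundamental; the adjustment lowers the organ pipe's frequency.
The beat rate fell, so the adjustment moved the organ pipe toward 386 Hz — it must have started above the reference.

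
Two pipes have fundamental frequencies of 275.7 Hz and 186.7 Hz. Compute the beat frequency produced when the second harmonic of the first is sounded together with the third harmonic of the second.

8.7 Hz

Second harmonic of the first: 2·275.7 = 551.4 Hz.
Third harmonic of the second: 3·186.7 = 560.1 Hz.
f_beat = |551.4 − 560.1| = 8.7 Hz.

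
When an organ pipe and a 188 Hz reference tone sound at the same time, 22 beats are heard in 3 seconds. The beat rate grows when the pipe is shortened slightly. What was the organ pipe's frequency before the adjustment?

Beat frequency = 22/3 = 7.3333 Hz.
|f − 188| = 7.3333, so the organ pipe was at either 180.6667 Hz or 195.3333 Hz.
A shorter pipe has a higher fundamental; the adjustment raises the organ pipe's frequency.
The beat rate rose, so the adjustment moved the organ pipe further from 188 Hz — it was already above the reference.

195.3333 Hz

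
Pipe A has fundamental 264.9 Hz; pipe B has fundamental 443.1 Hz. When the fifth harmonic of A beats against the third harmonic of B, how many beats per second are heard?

4.8 Hz

Fifth harmonic of the first: 5·264.9 = 1324.5 Hz.
Third harmonic of the second: 3·443.1 = 1329.3 Hz.
f_beat = |1324.5 − 1329.3| = 4.8 Hz.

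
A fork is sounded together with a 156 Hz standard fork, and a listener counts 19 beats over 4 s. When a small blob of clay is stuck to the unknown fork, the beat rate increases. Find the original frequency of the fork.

151.25 Hz

Beat frequency = 19/4 = 4.75 Hz.
|f − 156| = 4.75, so the fork was at either 151.25 Hz or 160.75 Hz.
Adding mass to a fork lowers its frequency; the adjustment lowers the fork's frequency.
The beat rate rose, so the adjustment moved the fork further from 156 Hz — it was already below the reference.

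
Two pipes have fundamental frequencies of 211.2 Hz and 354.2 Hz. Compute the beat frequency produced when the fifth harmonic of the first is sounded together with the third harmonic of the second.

Fifth harmonic of the first: 5·211.2 = 1056.0 Hz.
Third harmonic of the second: 3·354.2 = 1062.6 Hz.
f_beat = |1056.0 − 1062.6| = 6.6 Hz.

6.6 Hz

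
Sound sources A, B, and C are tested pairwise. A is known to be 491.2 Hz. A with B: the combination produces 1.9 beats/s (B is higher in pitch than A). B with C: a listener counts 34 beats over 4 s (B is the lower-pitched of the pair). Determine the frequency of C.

B is above A, so f_B = 491.2 + 1.9 = 493.1 Hz.
B–C: Beat frequency = 34/4 = 8.5 Hz.
C is above B, so f_C = 493.1 + 8.5 = 501.6 Hz.

501.6 Hz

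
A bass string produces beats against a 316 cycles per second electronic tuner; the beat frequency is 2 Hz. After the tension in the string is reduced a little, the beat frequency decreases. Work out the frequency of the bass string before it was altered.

318 Hz

|f − 316| = 2, so the bass string was at either 314 Hz or 318 Hz.
Lower tension means lower frequency; the adjustment lowers the bass string's frequency.
The beat rate fell, so the adjustment moved the bass string toward 316 Hz — it must have started above the reference.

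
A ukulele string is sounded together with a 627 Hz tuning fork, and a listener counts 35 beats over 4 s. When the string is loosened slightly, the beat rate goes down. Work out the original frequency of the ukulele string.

Beat frequency = 35/4 = 8.75 Hz.
|f − 627| = 8.75, so the ukulele string was at either 618.25 Hz or 635.75 Hz.
Reducing tension lowers a string's frequency; the adjustment lowers the ukulele string's frequency.
The beat rate fell, so the adjustment moved the ukulele string toward 627 Hz — it must have started above the reference.

635.75 Hz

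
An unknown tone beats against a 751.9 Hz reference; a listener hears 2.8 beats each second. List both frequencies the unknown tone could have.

749.1 Hz or 754.7 Hz

|f − 751.9| = 2.8, so f = 751.9 ± 2.8.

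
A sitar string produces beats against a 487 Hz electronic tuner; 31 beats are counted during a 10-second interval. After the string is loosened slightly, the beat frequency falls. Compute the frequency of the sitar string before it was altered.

490.1 Hz

Beat frequency = 31/10 = 3.1 Hz.
|f − 487| = 3.1, so the sitar string was at either 483.9 Hz or 490.1 Hz.
Reducing tension lowers a string's frequency; the adjustment lowers the sitar string's frequency.
The beat rate fell, so the adjustment moved the sitar string toward 487 Hz — it must have started above the reference.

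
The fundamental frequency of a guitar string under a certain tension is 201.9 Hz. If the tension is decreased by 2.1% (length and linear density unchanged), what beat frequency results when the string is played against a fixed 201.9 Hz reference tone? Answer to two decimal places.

2.13 Hz

For a string, f ∝ √T, so the new frequency is 201.9·√0.979 = 199.7688 Hz.
f_beat = |199.7688 − 201.9| = 2.13 Hz.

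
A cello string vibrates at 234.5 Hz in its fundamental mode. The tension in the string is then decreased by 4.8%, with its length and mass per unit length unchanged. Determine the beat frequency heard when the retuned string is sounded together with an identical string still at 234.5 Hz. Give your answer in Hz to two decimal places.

5.70 Hz

For a string, f ∝ √T, so the new frequency is 234.5·√0.952 = 228.8028 Hz.
f_beat = |228.8028 − 234.5| = 5.70 Hz.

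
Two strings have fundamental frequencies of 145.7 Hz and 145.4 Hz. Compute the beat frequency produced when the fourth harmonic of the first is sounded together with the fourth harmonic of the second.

1.2 Hz

Fourth harmonic of the first: 4·145.7 = 582.8 Hz.
Fourth harmonic of the second: 4·145.4 = 581.6 Hz.
f_beat = |582.8 − 581.6| = 1.2 Hz.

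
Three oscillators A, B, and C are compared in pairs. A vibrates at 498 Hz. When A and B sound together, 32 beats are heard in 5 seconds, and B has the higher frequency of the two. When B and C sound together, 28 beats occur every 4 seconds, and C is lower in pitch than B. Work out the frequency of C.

A–B: Beat frequency = 32/5 = 6.4 Hz.
B is above A, so f_B = 498 + 6.4 = 504.4 Hz.
B–C: Beat frequency = 28/4 = 7 Hz.
C is below B, so f_C = 504.4 − 7 = 497.4 Hz.

497.4 Hz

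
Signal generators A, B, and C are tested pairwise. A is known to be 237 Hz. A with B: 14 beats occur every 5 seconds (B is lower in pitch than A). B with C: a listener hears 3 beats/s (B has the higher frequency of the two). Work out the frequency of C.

A–B: Beat frequency = 14/5 = 2.8 Hz.
B is below A, so f_B = 237 − 2.8 = 234.2 Hz.
C is below B, so f_C = 234.2 − 3 = 231.2 Hz.

231.2 Hz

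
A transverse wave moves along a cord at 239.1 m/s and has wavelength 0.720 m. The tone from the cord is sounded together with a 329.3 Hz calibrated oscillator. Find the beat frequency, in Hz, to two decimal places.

Source frequency f = v/λ = 239.1/0.720 = 332.0833 Hz.
f_beat = |332.0833 − 329.3| = 2.78 Hz.

2.78 Hz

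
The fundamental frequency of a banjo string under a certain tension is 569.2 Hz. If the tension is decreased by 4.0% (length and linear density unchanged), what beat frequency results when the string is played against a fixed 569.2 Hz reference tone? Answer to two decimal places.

For a string, f ∝ √T, so the new frequency is 569.2·√0.960 = 557.6998 Hz.
f_beat = |557.6998 − 569.2| = 11.50 Hz.

11.50 Hz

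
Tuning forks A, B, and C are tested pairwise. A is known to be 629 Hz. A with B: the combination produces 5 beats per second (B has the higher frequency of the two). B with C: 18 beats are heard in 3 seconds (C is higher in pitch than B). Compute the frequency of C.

B is above A, so f_B = 629 + 5 = 634 Hz.
B–C: Beat frequency = 18/3 = 6 Hz.
C is above B, so f_C = 634 + 6 = 640 Hz.

640 Hz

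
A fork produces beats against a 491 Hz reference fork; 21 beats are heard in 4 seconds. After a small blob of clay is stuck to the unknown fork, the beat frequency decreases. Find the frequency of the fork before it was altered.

Beat frequency = 21/4 = 5.25 Hz.
|f − 491| = 5.25, so the fork was at either 485.75 Hz or 496.25 Hz.
Adding mass to a fork lowers its frequency; the adjustment lowers the fork's frequency.
The beat rate fell, so the adjustment moved the fork toward 491 Hz — it must have started above the reference.

496.25 Hz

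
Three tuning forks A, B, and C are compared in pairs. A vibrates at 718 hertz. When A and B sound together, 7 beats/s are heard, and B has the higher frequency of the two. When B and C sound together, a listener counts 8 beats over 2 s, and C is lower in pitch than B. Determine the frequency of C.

721 Hz

B is above A, so f_B = 718 + 7 = 725 Hz.
B–C: Beat frequency = 8/2 = 4 Hz.
C is below B, so f_C = 725 − 4 = 721 Hz.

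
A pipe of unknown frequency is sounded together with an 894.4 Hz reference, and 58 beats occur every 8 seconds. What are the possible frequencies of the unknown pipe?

Beat frequency = 58/8 = 7.25 Hz.
|f − 894.4| = 7.25, so f = 894.4 ± 7.25.

887.15 Hz or 901.65 Hz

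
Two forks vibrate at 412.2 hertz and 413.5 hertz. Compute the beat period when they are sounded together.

f_beat = |412.2 − 413.5| = 1.3 Hz.
Beat period T = 1 / f_beat = 1 / 1.3 s.

0.769 s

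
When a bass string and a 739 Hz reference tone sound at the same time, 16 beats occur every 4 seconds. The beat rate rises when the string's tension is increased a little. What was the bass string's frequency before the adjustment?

743 Hz

Beat frequency = 16/4 = 4 Hz.
|f − 739| = 4, so the bass string was at either 735 Hz or 743 Hz.
Higher tension means higher frequency; the adjustment raises the bass string's frequency.
The beat rate rose, so the adjustment moved the bass string further from 739 Hz — it was already above the reference.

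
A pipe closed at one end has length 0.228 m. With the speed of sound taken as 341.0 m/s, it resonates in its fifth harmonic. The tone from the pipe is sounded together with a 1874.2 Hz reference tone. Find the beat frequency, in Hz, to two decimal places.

4.68 Hz

Closed pipe (odd harmonics): f_n = n·v/(4L) = 5·341.0/(4·0.228) = 1869.5175 Hz.
f_beat = |1869.5175 − 1874.2| = 4.68 Hz.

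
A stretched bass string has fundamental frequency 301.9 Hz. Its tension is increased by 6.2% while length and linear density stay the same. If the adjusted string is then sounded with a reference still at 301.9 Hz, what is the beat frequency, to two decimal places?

9.22 Hz

For a string, f ∝ √T, so the new frequency is 301.9·√1.062 = 311.1182 Hz.
f_beat = |311.1182 − 301.9| = 9.22 Hz.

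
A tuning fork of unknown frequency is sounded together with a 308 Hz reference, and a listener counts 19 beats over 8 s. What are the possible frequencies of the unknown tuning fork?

Beat frequency = 19/8 = 2.375 Hz.
|f − 308| = 2.375, so f = 308 ± 2.375.

305.625 Hz or 310.375 Hz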